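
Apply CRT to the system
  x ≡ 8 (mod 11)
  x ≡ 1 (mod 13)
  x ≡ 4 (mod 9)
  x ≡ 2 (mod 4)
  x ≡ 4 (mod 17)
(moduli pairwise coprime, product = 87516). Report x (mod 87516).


Product of moduli M = 11 · 13 · 9 · 4 · 17 = 87516.
Merge one congruence at a time:
  Start: x ≡ 8 (mod 11).
  Combine with x ≡ 1 (mod 13); new modulus lcm = 143.
    Write x = 8 + 11·t and substitute into x ≡ 1 (mod 13): 11·t ≡ 1 − 8 = -7 (mod 13).
    Reduce coefficients mod 13: 11·t ≡ 6 (mod 13).
    The inverse of 11 mod 13 is 6 (since 11·6 = 66 = 5·13 + 1), so t ≡ 6·6 = 36 ≡ 10 (mod 13).
    Then x = 8 + 11·10 = 118, valid modulo lcm(11, 13) = 143: x ≡ 118 (mod 143).
  Combine with x ≡ 4 (mod 9); new modulus lcm = 1287.
    Write x = 118 + 143·t and substitute into x ≡ 4 (mod 9): 143·t ≡ 4 − 118 = -114 (mod 9).
    Reduce coefficients mod 9: 8·t ≡ 3 (mod 9).
    The inverse of 8 mod 9 is 8 (since 8·8 = 64 = 7·9 + 1), so t ≡ 8·3 = 24 ≡ 6 (mod 9).
    Then x = 118 + 143·6 = 976, valid modulo lcm(143, 9) = 1287: x ≡ 976 (mod 1287).
  Combine with x ≡ 2 (mod 4); new modulus lcm = 5148.
    Write x = 976 + 1287·t and substitute into x ≡ 2 (mod 4): 1287·t ≡ 2 − 976 = -974 (mod 4).
    Reduce coefficients mod 4: 3·t ≡ 2 (mod 4).
    The inverse of 3 mod 4 is 3 (since 3·3 = 9 = 2·4 + 1), so t ≡ 3·2 = 6 ≡ 2 (mod 4).
    Then x = 976 + 1287·2 = 3550, valid modulo lcm(1287, 4) = 5148: x ≡ 3550 (mod 5148).
  Combine with x ≡ 4 (mod 17); new modulus lcm = 87516.
    Write x = 3550 + 5148·t and substitute into x ≡ 4 (mod 17): 5148·t ≡ 4 − 3550 = -3546 (mod 17).
    Reduce coefficients mod 17: 14·t ≡ 7 (mod 17).
    The inverse of 14 mod 17 is 11 (since 14·11 = 154 = 9·17 + 1), so t ≡ 11·7 = 77 ≡ 9 (mod 17).
    Then x = 3550 + 5148·9 = 49882, valid modulo lcm(5148, 17) = 87516: x ≡ 49882 (mod 87516).
Verify against each original: 49882 mod 11 = 8, 49882 mod 13 = 1, 49882 mod 9 = 4, 49882 mod 4 = 2, 49882 mod 17 = 4.

x ≡ 49882 (mod 87516).


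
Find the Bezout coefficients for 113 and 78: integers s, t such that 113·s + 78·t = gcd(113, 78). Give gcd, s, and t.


Euclidean algorithm on (113, 78) — divide until remainder is 0:
  113 = 1 · 78 + 35
  78 = 2 · 35 + 8
  35 = 4 · 8 + 3
  8 = 2 · 3 + 2
  3 = 1 · 2 + 1
  2 = 2 · 1 + 0
gcd(113, 78) = 1.
Track Bezout coefficients alongside the remainders: start with r₀ = 113 = a·1 + b·0 (s = 1, t = 0) and r₁ = 78 = a·0 + b·1 (s = 0, t = 1); each new remainder r_{k+1} = r_{k-1} − q_k·r_k inherits s_{k+1} = s_{k-1} − q_k·s_k, t_{k+1} = t_{k-1} − q_k·t_k, so r_k = a·s_k + b·t_k at every step:
  q = 1: r = 35, s = 1 − 1·0 = 1, t = 0 − 1·1 = -1  (check: 113·1 + 78·(-1) = 35)
  q = 2: r = 8, s = 0 − 2·1 = -2, t = 1 − 2·(-1) = 3  (check: 113·(-2) + 78·3 = 8)
  q = 4: r = 3, s = 1 − 4·(-2) = 9, t = -1 − 4·3 = -13  (check: 113·9 + 78·(-13) = 3)
  q = 2: r = 2, s = -2 − 2·9 = -20, t = 3 − 2·(-13) = 29  (check: 113·(-20) + 78·29 = 2)
  q = 1: r = 1, s = 9 − 1·(-20) = 29, t = -13 − 1·29 = -42  (check: 113·29 + 78·(-42) = 1)
The row with r = 1 (the gcd) gives the Bezout coefficients s = 29, t = -42.
Result: 113 · (29) + 78 · (-42) = 1.

gcd(113, 78) = 1; s = 29, t = -42 (check: 113·29 + 78·(-42) = 1).


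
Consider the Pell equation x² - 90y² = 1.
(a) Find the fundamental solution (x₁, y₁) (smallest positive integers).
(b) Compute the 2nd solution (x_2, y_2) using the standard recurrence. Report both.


Step 1: Find the fundamental solution (x₁, y₁) of x² - 90y² = 1.
  Expand √90 as a continued fraction. a₀ = ⌊√90⌋ = 9; iterate m_{k+1} = d_k·a_k − m_k, d_{k+1} = (90 − m_{k+1}²)/d_k, a_{k+1} = ⌊(a₀ + m_{k+1})/d_{k+1}⌋ (starting m₀ = 0, d₀ = 1), with convergents p_k = a_k·p_{k-1} + p_{k-2}, q_k = a_k·q_{k-1} + q_{k-2} (p₋₁ = 1, q₋₁ = 0):
  k = 0: a₀ = 9; p₀/q₀ = 9/1; p₀² − 90·q₀² = 81 − 90 = -9.
  k = 1: m = 9, d = 9, a = ⌊(9 + 9)/9⌋ = 2; p/q = (2·9 + 1)/(2·1 + 0) = 19/2; p² − 90·q² = 361 − 360 = 1.
  The first convergent with p² − 90·q² = 1 gives the fundamental solution (x₁, y₁) = (19, 2).
Step 2: Apply the recurrence (x_{n+1}, y_{n+1}) = (x₁x_n + 90y₁y_n, x₁y_n + y₁x_n) repeatedly.
  From (x_1, y_1) = (19, 2): x_2 = 19·19 + 90·2·2 = 721; y_2 = 19·2 + 2·19 = 76.
Step 3: Verify x_2² - 90·y_2² = 519841 - 519840 = 1 (should be 1). ✓

(x_1, y_1) = (19, 2); (x_2, y_2) = (721, 76).


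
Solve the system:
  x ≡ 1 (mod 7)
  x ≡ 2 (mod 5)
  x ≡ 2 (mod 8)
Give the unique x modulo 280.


Moduli 7, 5, 8 are pairwise coprime; by CRT there is a unique solution modulo M = 7 · 5 · 8 = 280.
Solve pairwise, accumulating the modulus:
  Start with x ≡ 1 (mod 7).
  Combine with x ≡ 2 (mod 5): since gcd(7, 5) = 1, we get a unique residue mod 35.
    Write x = 1 + 7·t and substitute into x ≡ 2 (mod 5): 7·t ≡ 2 − 1 = 1 (mod 5).
    Reduce coefficients mod 5: 2·t ≡ 1 (mod 5).
    The inverse of 2 mod 5 is 3 (since 2·3 = 6 = 1·5 + 1), so t ≡ 3·1 = 3 ≡ 3 (mod 5).
    Then x = 1 + 7·3 = 22, valid modulo lcm(7, 5) = 35: x ≡ 22 (mod 35).
  Combine with x ≡ 2 (mod 8): since gcd(35, 8) = 1, we get a unique residue mod 280.
    Write x = 22 + 35·t and substitute into x ≡ 2 (mod 8): 35·t ≡ 2 − 22 = -20 (mod 8).
    Reduce coefficients mod 8: 3·t ≡ 4 (mod 8).
    The inverse of 3 mod 8 is 3 (since 3·3 = 9 = 1·8 + 1), so t ≡ 3·4 = 12 ≡ 4 (mod 8).
    Then x = 22 + 35·4 = 162, valid modulo lcm(35, 8) = 280: x ≡ 162 (mod 280).
Verify: 162 mod 7 = 1 ✓, 162 mod 5 = 2 ✓, 162 mod 8 = 2 ✓.

x ≡ 162 (mod 280).


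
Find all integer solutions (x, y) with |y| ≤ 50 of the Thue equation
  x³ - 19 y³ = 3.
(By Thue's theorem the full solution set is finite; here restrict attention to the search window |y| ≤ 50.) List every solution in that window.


The equation is x³ - 19y³ = 3. For fixed y, x³ = 19·y³ + 3, so a solution requires the RHS to be a perfect cube.
Strategy: iterate y from -50 to 50, compute RHS = 19·y³ + 3, and check whether it is a (positive or negative) perfect cube.
Check small values of y:
  y = 0: RHS = 3 is not a perfect cube.
  y = 1: RHS = 22 is not a perfect cube.
  y = -1: RHS = -16 is not a perfect cube.
  y = 2: RHS = 155 is not a perfect cube.
  y = -2: RHS = -149 is not a perfect cube.
  y = 3: RHS = 516 is not a perfect cube.
  y = -3: RHS = -510 is not a perfect cube.
Continuing the search up to |y| = 50 finds no solutions either.
No (x, y) in the scanned range satisfies the equation.

No integer solutions with |y| ≤ 50.


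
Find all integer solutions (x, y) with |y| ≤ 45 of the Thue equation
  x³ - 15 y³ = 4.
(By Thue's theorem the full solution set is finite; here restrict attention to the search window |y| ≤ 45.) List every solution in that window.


The equation is x³ - 15y³ = 4. For fixed y, x³ = 15·y³ + 4, so a solution requires the RHS to be a perfect cube.
Strategy: iterate y from -45 to 45, compute RHS = 15·y³ + 4, and check whether it is a (positive or negative) perfect cube.
Check small values of y:
  y = 0: RHS = 4 is not a perfect cube.
  y = 1: RHS = 19 is not a perfect cube.
  y = -1: RHS = -11 is not a perfect cube.
  y = 2: RHS = 124 is not a perfect cube.
  y = -2: RHS = -116 is not a perfect cube.
  y = 3: RHS = 409 is not a perfect cube.
  y = -3: RHS = -401 is not a perfect cube.
Continuing the search up to |y| = 45 finds no solutions either.
No (x, y) in the scanned range satisfies the equation.

No integer solutions with |y| ≤ 45.


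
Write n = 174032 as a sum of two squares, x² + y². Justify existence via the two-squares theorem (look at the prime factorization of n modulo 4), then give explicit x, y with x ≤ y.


Step 1: Factor n = 174032 = 2^4 · 73 · 149.
Step 2: Check the mod-4 condition on each prime factor: 2 = 2 (special); 73 ≡ 1 (mod 4), exponent 1; 149 ≡ 1 (mod 4), exponent 1.
All primes ≡ 3 (mod 4) appear to even exponent (or don't appear), so by the two-squares theorem n IS expressible as a sum of two squares.
Step 3: Build a representation. Group n = k² · m with k = 4 and m = 73 · 149 = 10877 (a product of primes ≡ 1 (mod 4)); a representation of m scales to one of n via (k·x)² + (k·y)² = k²(x² + y²). Each prime p ≡ 1 (mod 4) is itself a sum of two squares; find a² by testing p − a² for a perfect square:
  73: 73 − 1² = 72, 73 − 2² = 69, 73 − 3² = 64 = 8² ⇒ 73 = 3² + 8².
  149: 149 − 1² = 148, 149 − 2² = 145, 149 − 3² = 140, 149 − 4² = 133, 149 − 5² = 124, 149 − 6² = 113, 149 − 7² = 100 = 10² ⇒ 149 = 7² + 10².
  Combine using the Brahmagupta–Fibonacci identity (a² + b²)(c² + d²) = (ac − bd)² + (ad + bc)² = (ac + bd)² + (ad − bc)²:
  73 · 149 = 10877: from (3² + 8²)(7² + 10²), take (3·7 − 8·10, 3·10 + 8·7) = (21 − 80, 30 + 56) = (-59, 86); dropping signs (only squares matter) gives (59, 86); check 59² + 86² = 3481 + 7396 = 10877 ✓.
  Scale by k = 4: (4·59, 4·86) = (236, 344).
Step 4: Order so x ≤ y and verify: 236² + 344² = 55696 + 118336 = 174032 = n. ✓

n = 174032 = 236² + 344² (one valid representation with x ≤ y).


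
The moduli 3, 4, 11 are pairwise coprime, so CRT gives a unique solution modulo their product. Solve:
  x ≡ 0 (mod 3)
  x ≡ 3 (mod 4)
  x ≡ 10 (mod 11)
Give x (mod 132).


Moduli 3, 4, 11 are pairwise coprime; by CRT there is a unique solution modulo M = 3 · 4 · 11 = 132.
Solve pairwise, accumulating the modulus:
  Start with x ≡ 0 (mod 3).
  Combine with x ≡ 3 (mod 4): since gcd(3, 4) = 1, we get a unique residue mod 12.
    Write x = 0 + 3·t and substitute into x ≡ 3 (mod 4): 3·t ≡ 3 − 0 = 3 (mod 4).
    The inverse of 3 mod 4 is 3 (since 3·3 = 9 = 2·4 + 1), so t ≡ 3·3 = 9 ≡ 1 (mod 4).
    Then x = 0 + 3·1 = 3, valid modulo lcm(3, 4) = 12: x ≡ 3 (mod 12).
  Combine with x ≡ 10 (mod 11): since gcd(12, 11) = 1, we get a unique residue mod 132.
    Write x = 3 + 12·t and substitute into x ≡ 10 (mod 11): 12·t ≡ 10 − 3 = 7 (mod 11).
    Reduce coefficients mod 11: 1·t ≡ 7 (mod 11).
    So t ≡ 7 (mod 11).
    Then x = 3 + 12·7 = 87, valid modulo lcm(12, 11) = 132: x ≡ 87 (mod 132).
Verify: 87 mod 3 = 0 ✓, 87 mod 4 = 3 ✓, 87 mod 11 = 10 ✓.

x ≡ 87 (mod 132).


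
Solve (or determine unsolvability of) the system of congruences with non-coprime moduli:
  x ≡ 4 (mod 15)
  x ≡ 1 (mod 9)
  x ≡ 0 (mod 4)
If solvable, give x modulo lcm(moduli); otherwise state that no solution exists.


Moduli 15, 9, 4 are not pairwise coprime, so CRT works modulo lcm(m_i) when all pairwise compatibility conditions hold.
Pairwise compatibility: gcd(m_i, m_j) must divide a_i - a_j for every pair.
Merge one congruence at a time:
  Start: x ≡ 4 (mod 15).
  Combine with x ≡ 1 (mod 9): gcd(15, 9) = 3; 1 - 4 = -3, which IS divisible by 3, so compatible.
    Write x = 4 + 15·t and substitute into x ≡ 1 (mod 9): 15·t ≡ 1 − 4 = -3 (mod 9).
    Divide the congruence (and modulus) by g = 3: 5·t ≡ -1 (mod 3).
    Reduce coefficients mod 3: 2·t ≡ 2 (mod 3).
    The inverse of 2 mod 3 is 2 (since 2·2 = 4 = 1·3 + 1), so t ≡ 2·2 = 4 ≡ 1 (mod 3).
    Then x = 4 + 15·1 = 19, valid modulo lcm(15, 9) = 45: x ≡ 19 (mod 45).
  Combine with x ≡ 0 (mod 4): gcd(45, 4) = 1; 0 - 19 = -19, which IS divisible by 1, so compatible.
    Write x = 19 + 45·t and substitute into x ≡ 0 (mod 4): 45·t ≡ 0 − 19 = -19 (mod 4).
    Reduce coefficients mod 4: 1·t ≡ 1 (mod 4).
    So t ≡ 1 (mod 4).
    Then x = 19 + 45·1 = 64, valid modulo lcm(45, 4) = 180: x ≡ 64 (mod 180).
Verify: 64 mod 15 = 4, 64 mod 9 = 1, 64 mod 4 = 0.

x ≡ 64 (mod 180).


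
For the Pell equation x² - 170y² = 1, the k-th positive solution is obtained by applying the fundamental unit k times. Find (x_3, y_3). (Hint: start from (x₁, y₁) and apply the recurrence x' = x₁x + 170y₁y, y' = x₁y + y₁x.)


Step 1: Find the fundamental solution (x₁, y₁) of x² - 170y² = 1.
  Expand √170 as a continued fraction. a₀ = ⌊√170⌋ = 13; iterate m_{k+1} = d_k·a_k − m_k, d_{k+1} = (170 − m_{k+1}²)/d_k, a_{k+1} = ⌊(a₀ + m_{k+1})/d_{k+1}⌋ (starting m₀ = 0, d₀ = 1), with convergents p_k = a_k·p_{k-1} + p_{k-2}, q_k = a_k·q_{k-1} + q_{k-2} (p₋₁ = 1, q₋₁ = 0):
  k = 0: a₀ = 13; p₀/q₀ = 13/1; p₀² − 170·q₀² = 169 − 170 = -1.
  k = 1: m = 13, d = 1, a = ⌊(13 + 13)/1⌋ = 26; p/q = (26·13 + 1)/(26·1 + 0) = 339/26; p² − 170·q² = 114921 − 114920 = 1.
  The first convergent with p² − 170·q² = 1 gives the fundamental solution (x₁, y₁) = (339, 26).
Step 2: Apply the recurrence (x_{n+1}, y_{n+1}) = (x₁x_n + 170y₁y_n, x₁y_n + y₁x_n) repeatedly.
  From (x_1, y_1) = (339, 26): x_2 = 339·339 + 170·26·26 = 229841; y_2 = 339·26 + 26·339 = 17628.
  From (x_2, y_2) = (229841, 17628): x_3 = 339·229841 + 170·26·17628 = 155831859; y_3 = 339·17628 + 26·229841 = 11951758.
Step 3: Verify x_3² - 170·y_3² = 24283568279395881 - 24283568279395880 = 1 (should be 1). ✓

(x_1, y_1) = (339, 26); (x_3, y_3) = (155831859, 11951758).


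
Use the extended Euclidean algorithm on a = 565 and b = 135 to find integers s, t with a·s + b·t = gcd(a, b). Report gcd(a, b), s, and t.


Euclidean algorithm on (565, 135) — divide until remainder is 0:
  565 = 4 · 135 + 25
  135 = 5 · 25 + 10
  25 = 2 · 10 + 5
  10 = 2 · 5 + 0
gcd(565, 135) = 5.
Track Bezout coefficients alongside the remainders: start with r₀ = 565 = a·1 + b·0 (s = 1, t = 0) and r₁ = 135 = a·0 + b·1 (s = 0, t = 1); each new remainder r_{k+1} = r_{k-1} − q_k·r_k inherits s_{k+1} = s_{k-1} − q_k·s_k, t_{k+1} = t_{k-1} − q_k·t_k, so r_k = a·s_k + b·t_k at every step:
  q = 4: r = 25, s = 1 − 4·0 = 1, t = 0 − 4·1 = -4  (check: 565·1 + 135·(-4) = 25)
  q = 5: r = 10, s = 0 − 5·1 = -5, t = 1 − 5·(-4) = 21  (check: 565·(-5) + 135·21 = 10)
  q = 2: r = 5, s = 1 − 2·(-5) = 11, t = -4 − 2·21 = -46  (check: 565·11 + 135·(-46) = 5)
The row with r = 5 (the gcd) gives the Bezout coefficients s = 11, t = -46.
Result: 565 · (11) + 135 · (-46) = 5.

gcd(565, 135) = 5; s = 11, t = -46 (check: 565·11 + 135·(-46) = 5).


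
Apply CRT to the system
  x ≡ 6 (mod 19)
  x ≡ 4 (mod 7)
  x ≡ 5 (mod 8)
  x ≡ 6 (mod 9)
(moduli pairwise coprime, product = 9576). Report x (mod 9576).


Product of moduli M = 19 · 7 · 8 · 9 = 9576.
Merge one congruence at a time:
  Start: x ≡ 6 (mod 19).
  Combine with x ≡ 4 (mod 7); new modulus lcm = 133.
    Write x = 6 + 19·t and substitute into x ≡ 4 (mod 7): 19·t ≡ 4 − 6 = -2 (mod 7).
    Reduce coefficients mod 7: 5·t ≡ 5 (mod 7).
    The inverse of 5 mod 7 is 3 (since 5·3 = 15 = 2·7 + 1), so t ≡ 3·5 = 15 ≡ 1 (mod 7).
    Then x = 6 + 19·1 = 25, valid modulo lcm(19, 7) = 133: x ≡ 25 (mod 133).
  Combine with x ≡ 5 (mod 8); new modulus lcm = 1064.
    Write x = 25 + 133·t and substitute into x ≡ 5 (mod 8): 133·t ≡ 5 − 25 = -20 (mod 8).
    Reduce coefficients mod 8: 5·t ≡ 4 (mod 8).
    The inverse of 5 mod 8 is 5 (since 5·5 = 25 = 3·8 + 1), so t ≡ 5·4 = 20 ≡ 4 (mod 8).
    Then x = 25 + 133·4 = 557, valid modulo lcm(133, 8) = 1064: x ≡ 557 (mod 1064).
  Combine with x ≡ 6 (mod 9); new modulus lcm = 9576.
    Write x = 557 + 1064·t and substitute into x ≡ 6 (mod 9): 1064·t ≡ 6 − 557 = -551 (mod 9).
    Reduce coefficients mod 9: 2·t ≡ 7 (mod 9).
    The inverse of 2 mod 9 is 5 (since 2·5 = 10 = 1·9 + 1), so t ≡ 5·7 = 35 ≡ 8 (mod 9).
    Then x = 557 + 1064·8 = 9069, valid modulo lcm(1064, 9) = 9576: x ≡ 9069 (mod 9576).
Verify against each original: 9069 mod 19 = 6, 9069 mod 7 = 4, 9069 mod 8 = 5, 9069 mod 9 = 6.

x ≡ 9069 (mod 9576).


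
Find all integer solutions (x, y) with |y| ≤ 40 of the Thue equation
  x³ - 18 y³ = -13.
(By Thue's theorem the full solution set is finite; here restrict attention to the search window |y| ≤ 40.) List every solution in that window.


The equation is x³ - 18y³ = -13. For fixed y, x³ = 18·y³ − 13, so a solution requires the RHS to be a perfect cube.
Strategy: iterate y from -40 to 40, compute RHS = 18·y³ − 13, and check whether it is a (positive or negative) perfect cube.
Check small values of y:
  y = 0: RHS = -13 is not a perfect cube.
  y = 1: RHS = 5 is not a perfect cube.
  y = -1: RHS = -31 is not a perfect cube.
  y = 2: RHS = 131 is not a perfect cube.
  y = -2: RHS = -157 is not a perfect cube.
  y = 3: RHS = 473 is not a perfect cube.
  y = -3: RHS = -499 is not a perfect cube.
Continuing the search up to |y| = 40 finds no solutions either.
No (x, y) in the scanned range satisfies the equation.

No integer solutions with |y| ≤ 40.


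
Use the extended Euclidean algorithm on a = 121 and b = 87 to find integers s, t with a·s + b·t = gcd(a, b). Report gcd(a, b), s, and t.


Euclidean algorithm on (121, 87) — divide until remainder is 0:
  121 = 1 · 87 + 34
  87 = 2 · 34 + 19
  34 = 1 · 19 + 15
  19 = 1 · 15 + 4
  15 = 3 · 4 + 3
  4 = 1 · 3 + 1
  3 = 3 · 1 + 0
gcd(121, 87) = 1.
Track Bezout coefficients alongside the remainders: start with r₀ = 121 = a·1 + b·0 (s = 1, t = 0) and r₁ = 87 = a·0 + b·1 (s = 0, t = 1); each new remainder r_{k+1} = r_{k-1} − q_k·r_k inherits s_{k+1} = s_{k-1} − q_k·s_k, t_{k+1} = t_{k-1} − q_k·t_k, so r_k = a·s_k + b·t_k at every step:
  q = 1: r = 34, s = 1 − 1·0 = 1, t = 0 − 1·1 = -1  (check: 121·1 + 87·(-1) = 34)
  q = 2: r = 19, s = 0 − 2·1 = -2, t = 1 − 2·(-1) = 3  (check: 121·(-2) + 87·3 = 19)
  q = 1: r = 15, s = 1 − 1·(-2) = 3, t = -1 − 1·3 = -4  (check: 121·3 + 87·(-4) = 15)
  q = 1: r = 4, s = -2 − 1·3 = -5, t = 3 − 1·(-4) = 7  (check: 121·(-5) + 87·7 = 4)
  q = 3: r = 3, s = 3 − 3·(-5) = 18, t = -4 − 3·7 = -25  (check: 121·18 + 87·(-25) = 3)
  q = 1: r = 1, s = -5 − 1·18 = -23, t = 7 − 1·(-25) = 32  (check: 121·(-23) + 87·32 = 1)
The row with r = 1 (the gcd) gives the Bezout coefficients s = -23, t = 32.
Result: 121 · (-23) + 87 · (32) = 1.

gcd(121, 87) = 1; s = -23, t = 32 (check: 121·(-23) + 87·32 = 1).


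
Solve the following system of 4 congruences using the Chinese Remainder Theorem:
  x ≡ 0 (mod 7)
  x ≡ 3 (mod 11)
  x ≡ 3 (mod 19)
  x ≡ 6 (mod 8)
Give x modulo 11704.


Product of moduli M = 7 · 11 · 19 · 8 = 11704.
Merge one congruence at a time:
  Start: x ≡ 0 (mod 7).
  Combine with x ≡ 3 (mod 11); new modulus lcm = 77.
    Write x = 0 + 7·t and substitute into x ≡ 3 (mod 11): 7·t ≡ 3 − 0 = 3 (mod 11).
    The inverse of 7 mod 11 is 8 (since 7·8 = 56 = 5·11 + 1), so t ≡ 8·3 = 24 ≡ 2 (mod 11).
    Then x = 0 + 7·2 = 14, valid modulo lcm(7, 11) = 77: x ≡ 14 (mod 77).
  Combine with x ≡ 3 (mod 19); new modulus lcm = 1463.
    Write x = 14 + 77·t and substitute into x ≡ 3 (mod 19): 77·t ≡ 3 − 14 = -11 (mod 19).
    Reduce coefficients mod 19: 1·t ≡ 8 (mod 19).
    So t ≡ 8 (mod 19).
    Then x = 14 + 77·8 = 630, valid modulo lcm(77, 19) = 1463: x ≡ 630 (mod 1463).
  Combine with x ≡ 6 (mod 8); new modulus lcm = 11704.
    Write x = 630 + 1463·t and substitute into x ≡ 6 (mod 8): 1463·t ≡ 6 − 630 = -624 (mod 8).
    Reduce coefficients mod 8: 7·t ≡ 0 (mod 8).
    The inverse of 7 mod 8 is 7 (since 7·7 = 49 = 6·8 + 1), so t ≡ 7·0 = 0 ≡ 0 (mod 8).
    Then x = 630 + 1463·0 = 630, valid modulo lcm(1463, 8) = 11704: x ≡ 630 (mod 11704).
Verify against each original: 630 mod 7 = 0, 630 mod 11 = 3, 630 mod 19 = 3, 630 mod 8 = 6.

x ≡ 630 (mod 11704).


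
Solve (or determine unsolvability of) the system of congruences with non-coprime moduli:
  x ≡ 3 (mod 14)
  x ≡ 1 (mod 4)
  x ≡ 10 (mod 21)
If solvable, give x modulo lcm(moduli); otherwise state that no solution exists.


Moduli 14, 4, 21 are not pairwise coprime, so CRT works modulo lcm(m_i) when all pairwise compatibility conditions hold.
Pairwise compatibility: gcd(m_i, m_j) must divide a_i - a_j for every pair.
Merge one congruence at a time:
  Start: x ≡ 3 (mod 14).
  Combine with x ≡ 1 (mod 4): gcd(14, 4) = 2; 1 - 3 = -2, which IS divisible by 2, so compatible.
    Write x = 3 + 14·t and substitute into x ≡ 1 (mod 4): 14·t ≡ 1 − 3 = -2 (mod 4).
    Divide the congruence (and modulus) by g = 2: 7·t ≡ -1 (mod 2).
    Reduce coefficients mod 2: 1·t ≡ 1 (mod 2).
    So t ≡ 1 (mod 2).
    Then x = 3 + 14·1 = 17, valid modulo lcm(14, 4) = 28: x ≡ 17 (mod 28).
  Combine with x ≡ 10 (mod 21): gcd(28, 21) = 7; 10 - 17 = -7, which IS divisible by 7, so compatible.
    Write x = 17 + 28·t and substitute into x ≡ 10 (mod 21): 28·t ≡ 10 − 17 = -7 (mod 21).
    Divide the congruence (and modulus) by g = 7: 4·t ≡ -1 (mod 3).
    Reduce coefficients mod 3: 1·t ≡ 2 (mod 3).
    So t ≡ 2 (mod 3).
    Then x = 17 + 28·2 = 73, valid modulo lcm(28, 21) = 84: x ≡ 73 (mod 84).
Verify: 73 mod 14 = 3, 73 mod 4 = 1, 73 mod 21 = 10.

x ≡ 73 (mod 84).


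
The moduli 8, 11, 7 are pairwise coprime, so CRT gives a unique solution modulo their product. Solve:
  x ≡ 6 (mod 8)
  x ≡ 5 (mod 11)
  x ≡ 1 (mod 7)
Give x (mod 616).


Moduli 8, 11, 7 are pairwise coprime; by CRT there is a unique solution modulo M = 8 · 11 · 7 = 616.
Solve pairwise, accumulating the modulus:
  Start with x ≡ 6 (mod 8).
  Combine with x ≡ 5 (mod 11): since gcd(8, 11) = 1, we get a unique residue mod 88.
    Write x = 6 + 8·t and substitute into x ≡ 5 (mod 11): 8·t ≡ 5 − 6 = -1 (mod 11).
    Reduce coefficients mod 11: 8·t ≡ 10 (mod 11).
    The inverse of 8 mod 11 is 7 (since 8·7 = 56 = 5·11 + 1), so t ≡ 7·10 = 70 ≡ 4 (mod 11).
    Then x = 6 + 8·4 = 38, valid modulo lcm(8, 11) = 88: x ≡ 38 (mod 88).
  Combine with x ≡ 1 (mod 7): since gcd(88, 7) = 1, we get a unique residue mod 616.
    Write x = 38 + 88·t and substitute into x ≡ 1 (mod 7): 88·t ≡ 1 − 38 = -37 (mod 7).
    Reduce coefficients mod 7: 4·t ≡ 5 (mod 7).
    The inverse of 4 mod 7 is 2 (since 4·2 = 8 = 1·7 + 1), so t ≡ 2·5 = 10 ≡ 3 (mod 7).
    Then x = 38 + 88·3 = 302, valid modulo lcm(88, 7) = 616: x ≡ 302 (mod 616).
Verify: 302 mod 8 = 6 ✓, 302 mod 11 = 5 ✓, 302 mod 7 = 1 ✓.

x ≡ 302 (mod 616).


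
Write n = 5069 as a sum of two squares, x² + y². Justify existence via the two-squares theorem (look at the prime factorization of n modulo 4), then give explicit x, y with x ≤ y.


Step 1: Factor n = 5069 = 37 · 137.
Step 2: Check the mod-4 condition on each prime factor: 37 ≡ 1 (mod 4), exponent 1; 137 ≡ 1 (mod 4), exponent 1.
All primes ≡ 3 (mod 4) appear to even exponent (or don't appear), so by the two-squares theorem n IS expressible as a sum of two squares.
Step 3: Build a representation. Here n = 37 · 137 is a product of primes ≡ 1 (mod 4). Each prime p ≡ 1 (mod 4) is itself a sum of two squares; find a² by testing p − a² for a perfect square:
  37: 37 − 1² = 36 = 6² ⇒ 37 = 1² + 6².
  137: 137 − 1² = 136, 137 − 2² = 133, 137 − 3² = 128, 137 − 4² = 121 = 11² ⇒ 137 = 4² + 11².
  Combine using the Brahmagupta–Fibonacci identity (a² + b²)(c² + d²) = (ac − bd)² + (ad + bc)² = (ac + bd)² + (ad − bc)²:
  37 · 137 = 5069: from (1² + 6²)(4² + 11²), take (1·4 − 6·11, 1·11 + 6·4) = (4 − 66, 11 + 24) = (-62, 35); dropping signs (only squares matter) gives (62, 35); check 62² + 35² = 3844 + 1225 = 5069 ✓.
Step 4: Order so x ≤ y and verify: 35² + 62² = 1225 + 3844 = 5069 = n. ✓

n = 5069 = 35² + 62² (one valid representation with x ≤ y).


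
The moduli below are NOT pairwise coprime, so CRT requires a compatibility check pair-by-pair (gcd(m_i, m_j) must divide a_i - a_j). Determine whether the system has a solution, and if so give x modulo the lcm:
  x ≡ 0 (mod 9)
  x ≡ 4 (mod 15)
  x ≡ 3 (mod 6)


Moduli 9, 15, 6 are not pairwise coprime, so CRT works modulo lcm(m_i) when all pairwise compatibility conditions hold.
Pairwise compatibility: gcd(m_i, m_j) must divide a_i - a_j for every pair.
Merge one congruence at a time:
  Start: x ≡ 0 (mod 9).
  Combine with x ≡ 4 (mod 15): gcd(9, 15) = 3, and 4 - 0 = 4 is NOT divisible by 3.
    ⇒ system is inconsistent (no integer solution).

No solution (the system is inconsistent).


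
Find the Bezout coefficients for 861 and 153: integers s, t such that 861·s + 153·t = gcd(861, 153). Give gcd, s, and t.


Euclidean algorithm on (861, 153) — divide until remainder is 0:
  861 = 5 · 153 + 96
  153 = 1 · 96 + 57
  96 = 1 · 57 + 39
  57 = 1 · 39 + 18
  39 = 2 · 18 + 3
  18 = 6 · 3 + 0
gcd(861, 153) = 3.
Track Bezout coefficients alongside the remainders: start with r₀ = 861 = a·1 + b·0 (s = 1, t = 0) and r₁ = 153 = a·0 + b·1 (s = 0, t = 1); each new remainder r_{k+1} = r_{k-1} − q_k·r_k inherits s_{k+1} = s_{k-1} − q_k·s_k, t_{k+1} = t_{k-1} − q_k·t_k, so r_k = a·s_k + b·t_k at every step:
  q = 5: r = 96, s = 1 − 5·0 = 1, t = 0 − 5·1 = -5  (check: 861·1 + 153·(-5) = 96)
  q = 1: r = 57, s = 0 − 1·1 = -1, t = 1 − 1·(-5) = 6  (check: 861·(-1) + 153·6 = 57)
  q = 1: r = 39, s = 1 − 1·(-1) = 2, t = -5 − 1·6 = -11  (check: 861·2 + 153·(-11) = 39)
  q = 1: r = 18, s = -1 − 1·2 = -3, t = 6 − 1·(-11) = 17  (check: 861·(-3) + 153·17 = 18)
  q = 2: r = 3, s = 2 − 2·(-3) = 8, t = -11 − 2·17 = -45  (check: 861·8 + 153·(-45) = 3)
The row with r = 3 (the gcd) gives the Bezout coefficients s = 8, t = -45.
Result: 861 · (8) + 153 · (-45) = 3.

gcd(861, 153) = 3; s = 8, t = -45 (check: 861·8 + 153·(-45) = 3).


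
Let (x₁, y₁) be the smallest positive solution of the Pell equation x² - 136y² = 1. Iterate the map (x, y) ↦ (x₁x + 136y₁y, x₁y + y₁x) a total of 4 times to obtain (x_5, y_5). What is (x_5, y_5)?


Step 1: Find the fundamental solution (x₁, y₁) of x² - 136y² = 1.
  Expand √136 as a continued fraction. a₀ = ⌊√136⌋ = 11; iterate m_{k+1} = d_k·a_k − m_k, d_{k+1} = (136 − m_{k+1}²)/d_k, a_{k+1} = ⌊(a₀ + m_{k+1})/d_{k+1}⌋ (starting m₀ = 0, d₀ = 1), with convergents p_k = a_k·p_{k-1} + p_{k-2}, q_k = a_k·q_{k-1} + q_{k-2} (p₋₁ = 1, q₋₁ = 0):
  k = 0: a₀ = 11; p₀/q₀ = 11/1; p₀² − 136·q₀² = 121 − 136 = -15.
  k = 1: m = 11, d = 15, a = ⌊(11 + 11)/15⌋ = 1; p/q = (1·11 + 1)/(1·1 + 0) = 12/1; p² − 136·q² = 144 − 136 = 8.
  k = 2: m = 4, d = 8, a = ⌊(11 + 4)/8⌋ = 1; p/q = (1·12 + 11)/(1·1 + 1) = 23/2; p² − 136·q² = 529 − 544 = -15.
  k = 3: m = 4, d = 15, a = ⌊(11 + 4)/15⌋ = 1; p/q = (1·23 + 12)/(1·2 + 1) = 35/3; p² − 136·q² = 1225 − 1224 = 1.
  The first convergent with p² − 136·q² = 1 gives the fundamental solution (x₁, y₁) = (35, 3).
Step 2: Apply the recurrence (x_{n+1}, y_{n+1}) = (x₁x_n + 136y₁y_n, x₁y_n + y₁x_n) repeatedly.
  From (x_1, y_1) = (35, 3): x_2 = 35·35 + 136·3·3 = 2449; y_2 = 35·3 + 3·35 = 210.
  From (x_2, y_2) = (2449, 210): x_3 = 35·2449 + 136·3·210 = 171395; y_3 = 35·210 + 3·2449 = 14697.
  From (x_3, y_3) = (171395, 14697): x_4 = 35·171395 + 136·3·14697 = 11995201; y_4 = 35·14697 + 3·171395 = 1028580.
  From (x_4, y_4) = (11995201, 1028580): x_5 = 35·11995201 + 136·3·1028580 = 839492675; y_5 = 35·1028580 + 3·11995201 = 71985903.
Step 3: Verify x_5² - 136·y_5² = 704747951378655625 - 704747951378655624 = 1 (should be 1). ✓

(x_1, y_1) = (35, 3); (x_5, y_5) = (839492675, 71985903).


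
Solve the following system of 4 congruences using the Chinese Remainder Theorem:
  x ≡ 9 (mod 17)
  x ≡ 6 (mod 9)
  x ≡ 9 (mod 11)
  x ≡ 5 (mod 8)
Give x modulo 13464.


Product of moduli M = 17 · 9 · 11 · 8 = 13464.
Merge one congruence at a time:
  Start: x ≡ 9 (mod 17).
  Combine with x ≡ 6 (mod 9); new modulus lcm = 153.
    Write x = 9 + 17·t and substitute into x ≡ 6 (mod 9): 17·t ≡ 6 − 9 = -3 (mod 9).
    Reduce coefficients mod 9: 8·t ≡ 6 (mod 9).
    The inverse of 8 mod 9 is 8 (since 8·8 = 64 = 7·9 + 1), so t ≡ 8·6 = 48 ≡ 3 (mod 9).
    Then x = 9 + 17·3 = 60, valid modulo lcm(17, 9) = 153: x ≡ 60 (mod 153).
  Combine with x ≡ 9 (mod 11); new modulus lcm = 1683.
    Write x = 60 + 153·t and substitute into x ≡ 9 (mod 11): 153·t ≡ 9 − 60 = -51 (mod 11).
    Reduce coefficients mod 11: 10·t ≡ 4 (mod 11).
    The inverse of 10 mod 11 is 10 (since 10·10 = 100 = 9·11 + 1), so t ≡ 10·4 = 40 ≡ 7 (mod 11).
    Then x = 60 + 153·7 = 1131, valid modulo lcm(153, 11) = 1683: x ≡ 1131 (mod 1683).
  Combine with x ≡ 5 (mod 8); new modulus lcm = 13464.
    Write x = 1131 + 1683·t and substitute into x ≡ 5 (mod 8): 1683·t ≡ 5 − 1131 = -1126 (mod 8).
    Reduce coefficients mod 8: 3·t ≡ 2 (mod 8).
    The inverse of 3 mod 8 is 3 (since 3·3 = 9 = 1·8 + 1), so t ≡ 3·2 = 6 ≡ 6 (mod 8).
    Then x = 1131 + 1683·6 = 11229, valid modulo lcm(1683, 8) = 13464: x ≡ 11229 (mod 13464).
Verify against each original: 11229 mod 17 = 9, 11229 mod 9 = 6, 11229 mod 11 = 9, 11229 mod 8 = 5.

x ≡ 11229 (mod 13464).


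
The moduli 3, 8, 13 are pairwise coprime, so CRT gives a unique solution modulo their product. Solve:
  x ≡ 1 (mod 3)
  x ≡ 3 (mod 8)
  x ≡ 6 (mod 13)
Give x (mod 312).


Moduli 3, 8, 13 are pairwise coprime; by CRT there is a unique solution modulo M = 3 · 8 · 13 = 312.
Solve pairwise, accumulating the modulus:
  Start with x ≡ 1 (mod 3).
  Combine with x ≡ 3 (mod 8): since gcd(3, 8) = 1, we get a unique residue mod 24.
    Write x = 1 + 3·t and substitute into x ≡ 3 (mod 8): 3·t ≡ 3 − 1 = 2 (mod 8).
    The inverse of 3 mod 8 is 3 (since 3·3 = 9 = 1·8 + 1), so t ≡ 3·2 = 6 ≡ 6 (mod 8).
    Then x = 1 + 3·6 = 19, valid modulo lcm(3, 8) = 24: x ≡ 19 (mod 24).
  Combine with x ≡ 6 (mod 13): since gcd(24, 13) = 1, we get a unique residue mod 312.
    Write x = 19 + 24·t and substitute into x ≡ 6 (mod 13): 24·t ≡ 6 − 19 = -13 (mod 13).
    Reduce coefficients mod 13: 11·t ≡ 0 (mod 13).
    The inverse of 11 mod 13 is 6 (since 11·6 = 66 = 5·13 + 1), so t ≡ 6·0 = 0 ≡ 0 (mod 13).
    Then x = 19 + 24·0 = 19, valid modulo lcm(24, 13) = 312: x ≡ 19 (mod 312).
Verify: 19 mod 3 = 1 ✓, 19 mod 8 = 3 ✓, 19 mod 13 = 6 ✓.

x ≡ 19 (mod 312).


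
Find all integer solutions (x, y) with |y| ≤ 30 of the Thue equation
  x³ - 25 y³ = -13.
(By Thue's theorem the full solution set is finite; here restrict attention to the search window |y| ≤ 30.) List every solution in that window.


The equation is x³ - 25y³ = -13. For fixed y, x³ = 25·y³ − 13, so a solution requires the RHS to be a perfect cube.
Strategy: iterate y from -30 to 30, compute RHS = 25·y³ − 13, and check whether it is a (positive or negative) perfect cube.
Check small values of y:
  y = 0: RHS = -13 is not a perfect cube.
  y = 1: RHS = 12 is not a perfect cube.
  y = -1: RHS = -38 is not a perfect cube.
  y = 2: RHS = 187 is not a perfect cube.
  y = -2: RHS = -213 is not a perfect cube.
  y = 3: RHS = 662 is not a perfect cube.
  y = -3: RHS = -688 is not a perfect cube.
Continuing the search up to |y| = 30 finds no solutions either.
No (x, y) in the scanned range satisfies the equation.

No integer solutions with |y| ≤ 30.


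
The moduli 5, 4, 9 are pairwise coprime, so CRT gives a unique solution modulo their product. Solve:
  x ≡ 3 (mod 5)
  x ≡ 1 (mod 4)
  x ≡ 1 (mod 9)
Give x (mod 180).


Moduli 5, 4, 9 are pairwise coprime; by CRT there is a unique solution modulo M = 5 · 4 · 9 = 180.
Solve pairwise, accumulating the modulus:
  Start with x ≡ 3 (mod 5).
  Combine with x ≡ 1 (mod 4): since gcd(5, 4) = 1, we get a unique residue mod 20.
    Write x = 3 + 5·t and substitute into x ≡ 1 (mod 4): 5·t ≡ 1 − 3 = -2 (mod 4).
    Reduce coefficients mod 4: 1·t ≡ 2 (mod 4).
    So t ≡ 2 (mod 4).
    Then x = 3 + 5·2 = 13, valid modulo lcm(5, 4) = 20: x ≡ 13 (mod 20).
  Combine with x ≡ 1 (mod 9): since gcd(20, 9) = 1, we get a unique residue mod 180.
    Write x = 13 + 20·t and substitute into x ≡ 1 (mod 9): 20·t ≡ 1 − 13 = -12 (mod 9).
    Reduce coefficients mod 9: 2·t ≡ 6 (mod 9).
    The inverse of 2 mod 9 is 5 (since 2·5 = 10 = 1·9 + 1), so t ≡ 5·6 = 30 ≡ 3 (mod 9).
    Then x = 13 + 20·3 = 73, valid modulo lcm(20, 9) = 180: x ≡ 73 (mod 180).
Verify: 73 mod 5 = 3 ✓, 73 mod 4 = 1 ✓, 73 mod 9 = 1 ✓.

x ≡ 73 (mod 180).


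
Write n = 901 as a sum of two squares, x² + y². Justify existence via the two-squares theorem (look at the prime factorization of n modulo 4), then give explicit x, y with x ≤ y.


Step 1: Factor n = 901 = 17 · 53.
Step 2: Check the mod-4 condition on each prime factor: 17 ≡ 1 (mod 4), exponent 1; 53 ≡ 1 (mod 4), exponent 1.
All primes ≡ 3 (mod 4) appear to even exponent (or don't appear), so by the two-squares theorem n IS expressible as a sum of two squares.
Step 3: Build a representation. Here n = 17 · 53 is a product of primes ≡ 1 (mod 4). Each prime p ≡ 1 (mod 4) is itself a sum of two squares; find a² by testing p − a² for a perfect square:
  17: 17 − 1² = 16 = 4² ⇒ 17 = 1² + 4².
  53: 53 − 1² = 52, 53 − 2² = 49 = 7² ⇒ 53 = 2² + 7².
  Combine using the Brahmagupta–Fibonacci identity (a² + b²)(c² + d²) = (ac − bd)² + (ad + bc)² = (ac + bd)² + (ad − bc)²:
  17 · 53 = 901: from (1² + 4²)(2² + 7²), take (1·2 − 4·7, 1·7 + 4·2) = (2 − 28, 7 + 8) = (-26, 15); dropping signs (only squares matter) gives (26, 15); check 26² + 15² = 676 + 225 = 901 ✓.
Step 4: Order so x ≤ y and verify: 15² + 26² = 225 + 676 = 901 = n. ✓

n = 901 = 15² + 26² (one valid representation with x ≤ y).


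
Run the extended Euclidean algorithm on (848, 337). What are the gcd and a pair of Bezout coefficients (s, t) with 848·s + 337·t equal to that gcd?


Euclidean algorithm on (848, 337) — divide until remainder is 0:
  848 = 2 · 337 + 174
  337 = 1 · 174 + 163
  174 = 1 · 163 + 11
  163 = 14 · 11 + 9
  11 = 1 · 9 + 2
  9 = 4 · 2 + 1
  2 = 2 · 1 + 0
gcd(848, 337) = 1.
Track Bezout coefficients alongside the remainders: start with r₀ = 848 = a·1 + b·0 (s = 1, t = 0) and r₁ = 337 = a·0 + b·1 (s = 0, t = 1); each new remainder r_{k+1} = r_{k-1} − q_k·r_k inherits s_{k+1} = s_{k-1} − q_k·s_k, t_{k+1} = t_{k-1} − q_k·t_k, so r_k = a·s_k + b·t_k at every step:
  q = 2: r = 174, s = 1 − 2·0 = 1, t = 0 − 2·1 = -2  (check: 848·1 + 337·(-2) = 174)
  q = 1: r = 163, s = 0 − 1·1 = -1, t = 1 − 1·(-2) = 3  (check: 848·(-1) + 337·3 = 163)
  q = 1: r = 11, s = 1 − 1·(-1) = 2, t = -2 − 1·3 = -5  (check: 848·2 + 337·(-5) = 11)
  q = 14: r = 9, s = -1 − 14·2 = -29, t = 3 − 14·(-5) = 73  (check: 848·(-29) + 337·73 = 9)
  q = 1: r = 2, s = 2 − 1·(-29) = 31, t = -5 − 1·73 = -78  (check: 848·31 + 337·(-78) = 2)
  q = 4: r = 1, s = -29 − 4·31 = -153, t = 73 − 4·(-78) = 385  (check: 848·(-153) + 337·385 = 1)
The row with r = 1 (the gcd) gives the Bezout coefficients s = -153, t = 385.
Result: 848 · (-153) + 337 · (385) = 1.

gcd(848, 337) = 1; s = -153, t = 385 (check: 848·(-153) + 337·385 = 1).


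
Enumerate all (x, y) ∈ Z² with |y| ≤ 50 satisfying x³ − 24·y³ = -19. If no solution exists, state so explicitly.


The equation is x³ - 24y³ = -19. For fixed y, x³ = 24·y³ − 19, so a solution requires the RHS to be a perfect cube.
Strategy: iterate y from -50 to 50, compute RHS = 24·y³ − 19, and check whether it is a (positive or negative) perfect cube.
Check small values of y:
  y = 0: RHS = -19 is not a perfect cube.
  y = 1: RHS = 5 is not a perfect cube.
  y = -1: RHS = -43 is not a perfect cube.
  y = 2: RHS = 173 is not a perfect cube.
  y = -2: RHS = -211 is not a perfect cube.
  y = 3: RHS = 629 is not a perfect cube.
  y = -3: RHS = -667 is not a perfect cube.
Continuing the search up to |y| = 50 finds no solutions either.
No (x, y) in the scanned range satisfies the equation.

No integer solutions with |y| ≤ 50.


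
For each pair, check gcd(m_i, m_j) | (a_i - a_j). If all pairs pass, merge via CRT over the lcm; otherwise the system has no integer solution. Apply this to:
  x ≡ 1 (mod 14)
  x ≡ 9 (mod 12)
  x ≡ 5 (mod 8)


Moduli 14, 12, 8 are not pairwise coprime, so CRT works modulo lcm(m_i) when all pairwise compatibility conditions hold.
Pairwise compatibility: gcd(m_i, m_j) must divide a_i - a_j for every pair.
Merge one congruence at a time:
  Start: x ≡ 1 (mod 14).
  Combine with x ≡ 9 (mod 12): gcd(14, 12) = 2; 9 - 1 = 8, which IS divisible by 2, so compatible.
    Write x = 1 + 14·t and substitute into x ≡ 9 (mod 12): 14·t ≡ 9 − 1 = 8 (mod 12).
    Divide the congruence (and modulus) by g = 2: 7·t ≡ 4 (mod 6).
    Reduce coefficients mod 6: 1·t ≡ 4 (mod 6).
    So t ≡ 4 (mod 6).
    Then x = 1 + 14·4 = 57, valid modulo lcm(14, 12) = 84: x ≡ 57 (mod 84).
  Combine with x ≡ 5 (mod 8): gcd(84, 8) = 4; 5 - 57 = -52, which IS divisible by 4, so compatible.
    Write x = 57 + 84·t and substitute into x ≡ 5 (mod 8): 84·t ≡ 5 − 57 = -52 (mod 8).
    Divide the congruence (and modulus) by g = 4: 21·t ≡ -13 (mod 2).
    Reduce coefficients mod 2: 1·t ≡ 1 (mod 2).
    So t ≡ 1 (mod 2).
    Then x = 57 + 84·1 = 141, valid modulo lcm(84, 8) = 168: x ≡ 141 (mod 168).
Verify: 141 mod 14 = 1, 141 mod 12 = 9, 141 mod 8 = 5.

x ≡ 141 (mod 168).


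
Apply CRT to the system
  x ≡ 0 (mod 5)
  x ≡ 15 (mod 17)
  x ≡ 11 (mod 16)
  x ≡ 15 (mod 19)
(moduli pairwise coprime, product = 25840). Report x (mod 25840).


Product of moduli M = 5 · 17 · 16 · 19 = 25840.
Merge one congruence at a time:
  Start: x ≡ 0 (mod 5).
  Combine with x ≡ 15 (mod 17); new modulus lcm = 85.
    Write x = 0 + 5·t and substitute into x ≡ 15 (mod 17): 5·t ≡ 15 − 0 = 15 (mod 17).
    The inverse of 5 mod 17 is 7 (since 5·7 = 35 = 2·17 + 1), so t ≡ 7·15 = 105 ≡ 3 (mod 17).
    Then x = 0 + 5·3 = 15, valid modulo lcm(5, 17) = 85: x ≡ 15 (mod 85).
  Combine with x ≡ 11 (mod 16); new modulus lcm = 1360.
    Write x = 15 + 85·t and substitute into x ≡ 11 (mod 16): 85·t ≡ 11 − 15 = -4 (mod 16).
    Reduce coefficients mod 16: 5·t ≡ 12 (mod 16).
    The inverse of 5 mod 16 is 13 (since 5·13 = 65 = 4·16 + 1), so t ≡ 13·12 = 156 ≡ 12 (mod 16).
    Then x = 15 + 85·12 = 1035, valid modulo lcm(85, 16) = 1360: x ≡ 1035 (mod 1360).
  Combine with x ≡ 15 (mod 19); new modulus lcm = 25840.
    Write x = 1035 + 1360·t and substitute into x ≡ 15 (mod 19): 1360·t ≡ 15 − 1035 = -1020 (mod 19).
    Reduce coefficients mod 19: 11·t ≡ 6 (mod 19).
    The inverse of 11 mod 19 is 7 (since 11·7 = 77 = 4·19 + 1), so t ≡ 7·6 = 42 ≡ 4 (mod 19).
    Then x = 1035 + 1360·4 = 6475, valid modulo lcm(1360, 19) = 25840: x ≡ 6475 (mod 25840).
Verify against each original: 6475 mod 5 = 0, 6475 mod 17 = 15, 6475 mod 16 = 11, 6475 mod 19 = 15.

x ≡ 6475 (mod 25840).


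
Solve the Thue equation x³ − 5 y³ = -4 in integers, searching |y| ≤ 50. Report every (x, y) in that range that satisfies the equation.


The equation is x³ - 5y³ = -4. For fixed y, x³ = 5·y³ − 4, so a solution requires the RHS to be a perfect cube.
Strategy: iterate y from -50 to 50, compute RHS = 5·y³ − 4, and check whether it is a (positive or negative) perfect cube.
Check small values of y:
  y = 0: RHS = -4 is not a perfect cube.
  y = 1: RHS = 1 = (1)³ ⇒ x = 1 works.
  y = -1: RHS = -9 is not a perfect cube.
  y = 2: RHS = 36 is not a perfect cube.
  y = -2: RHS = -44 is not a perfect cube.
  y = 3: RHS = 131 is not a perfect cube.
  y = -3: RHS = -139 is not a perfect cube.
Continuing the search up to |y| = 50 finds no further solutions beyond those listed.
Collected solutions: (1, 1).

Solutions (with |y| ≤ 50): (1, 1).


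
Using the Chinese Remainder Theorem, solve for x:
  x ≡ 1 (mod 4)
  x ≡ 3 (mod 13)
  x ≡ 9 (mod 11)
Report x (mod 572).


Moduli 4, 13, 11 are pairwise coprime; by CRT there is a unique solution modulo M = 4 · 13 · 11 = 572.
Solve pairwise, accumulating the modulus:
  Start with x ≡ 1 (mod 4).
  Combine with x ≡ 3 (mod 13): since gcd(4, 13) = 1, we get a unique residue mod 52.
    Write x = 1 + 4·t and substitute into x ≡ 3 (mod 13): 4·t ≡ 3 − 1 = 2 (mod 13).
    The inverse of 4 mod 13 is 10 (since 4·10 = 40 = 3·13 + 1), so t ≡ 10·2 = 20 ≡ 7 (mod 13).
    Then x = 1 + 4·7 = 29, valid modulo lcm(4, 13) = 52: x ≡ 29 (mod 52).
  Combine with x ≡ 9 (mod 11): since gcd(52, 11) = 1, we get a unique residue mod 572.
    Write x = 29 + 52·t and substitute into x ≡ 9 (mod 11): 52·t ≡ 9 − 29 = -20 (mod 11).
    Reduce coefficients mod 11: 8·t ≡ 2 (mod 11).
    The inverse of 8 mod 11 is 7 (since 8·7 = 56 = 5·11 + 1), so t ≡ 7·2 = 14 ≡ 3 (mod 11).
    Then x = 29 + 52·3 = 185, valid modulo lcm(52, 11) = 572: x ≡ 185 (mod 572).
Verify: 185 mod 4 = 1 ✓, 185 mod 13 = 3 ✓, 185 mod 11 = 9 ✓.

x ≡ 185 (mod 572).
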